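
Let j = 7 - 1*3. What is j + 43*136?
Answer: 5852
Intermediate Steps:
j = 4 (j = 7 - 3 = 4)
j + 43*136 = 4 + 43*136 = 4 + 5848 = 5852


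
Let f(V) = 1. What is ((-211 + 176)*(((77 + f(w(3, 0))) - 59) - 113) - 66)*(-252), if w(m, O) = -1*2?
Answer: -812448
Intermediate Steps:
w(m, O) = -2
((-211 + 176)*(((77 + f(w(3, 0))) - 59) - 113) - 66)*(-252) = ((-211 + 176)*(((77 + 1) - 59) - 113) - 66)*(-252) = (-35*((78 - 59) - 113) - 66)*(-252) = (-35*(19 - 113) - 66)*(-252) = (-35*(-94) - 66)*(-252) = (3290 - 66)*(-252) = 3224*(-252) = -812448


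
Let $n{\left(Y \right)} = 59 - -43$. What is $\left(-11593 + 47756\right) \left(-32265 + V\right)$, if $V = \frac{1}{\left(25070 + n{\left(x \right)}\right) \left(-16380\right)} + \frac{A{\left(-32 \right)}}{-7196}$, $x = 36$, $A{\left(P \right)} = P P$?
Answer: $- \frac{4263485420082987439}{3653984880} \approx -1.1668 \cdot 10^{9}$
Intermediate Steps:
$A{\left(P \right)} = P^{2}$
$n{\left(Y \right)} = 102$ ($n{\left(Y \right)} = 59 + 43 = 102$)
$V = - \frac{15079035137}{105965561520}$ ($V = \frac{1}{\left(25070 + 102\right) \left(-16380\right)} + \frac{\left(-32\right)^{2}}{-7196} = \frac{1}{25172} \left(- \frac{1}{16380}\right) + 1024 \left(- \frac{1}{7196}\right) = \frac{1}{25172} \left(- \frac{1}{16380}\right) - \frac{256}{1799} = - \frac{1}{412317360} - \frac{256}{1799} = - \frac{15079035137}{105965561520} \approx -0.1423$)
$\left(-11593 + 47756\right) \left(-32265 + V\right) = \left(-11593 + 47756\right) \left(-32265 - \frac{15079035137}{105965561520}\right) = 36163 \left(- \frac{3418993921477937}{105965561520}\right) = - \frac{4263485420082987439}{3653984880}$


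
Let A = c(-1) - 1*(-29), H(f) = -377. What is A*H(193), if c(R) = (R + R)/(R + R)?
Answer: -11310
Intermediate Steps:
c(R) = 1 (c(R) = (2*R)/((2*R)) = (2*R)*(1/(2*R)) = 1)
A = 30 (A = 1 - 1*(-29) = 1 + 29 = 30)
A*H(193) = 30*(-377) = -11310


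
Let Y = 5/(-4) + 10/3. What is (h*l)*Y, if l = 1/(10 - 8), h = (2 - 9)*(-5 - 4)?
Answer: 525/8 ≈ 65.625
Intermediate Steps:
h = 63 (h = -7*(-9) = 63)
Y = 25/12 (Y = 5*(-¼) + 10*(⅓) = -5/4 + 10/3 = 25/12 ≈ 2.0833)
l = ½ (l = 1/2 = ½ ≈ 0.50000)
(h*l)*Y = (63*(½))*(25/12) = (63/2)*(25/12) = 525/8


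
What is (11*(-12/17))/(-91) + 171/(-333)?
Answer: -24509/57239 ≈ -0.42819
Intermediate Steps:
(11*(-12/17))/(-91) + 171/(-333) = (11*(-12*1/17))*(-1/91) + 171*(-1/333) = (11*(-12/17))*(-1/91) - 19/37 = -132/17*(-1/91) - 19/37 = 132/1547 - 19/37 = -24509/57239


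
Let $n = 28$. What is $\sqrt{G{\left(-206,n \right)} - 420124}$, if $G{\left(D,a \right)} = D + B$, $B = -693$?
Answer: $i \sqrt{421023} \approx 648.86 i$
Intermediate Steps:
$G{\left(D,a \right)} = -693 + D$ ($G{\left(D,a \right)} = D - 693 = -693 + D$)
$\sqrt{G{\left(-206,n \right)} - 420124} = \sqrt{\left(-693 - 206\right) - 420124} = \sqrt{-899 - 420124} = \sqrt{-421023} = i \sqrt{421023}$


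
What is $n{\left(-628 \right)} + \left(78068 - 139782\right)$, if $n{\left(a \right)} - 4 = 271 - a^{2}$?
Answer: $-455823$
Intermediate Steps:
$n{\left(a \right)} = 275 - a^{2}$ ($n{\left(a \right)} = 4 - \left(-271 + a^{2}\right) = 275 - a^{2}$)
$n{\left(-628 \right)} + \left(78068 - 139782\right) = \left(275 - \left(-628\right)^{2}\right) + \left(78068 - 139782\right) = \left(275 - 394384\right) + \left(78068 - 139782\right) = \left(275 - 394384\right) - 61714 = -394109 - 61714 = -455823$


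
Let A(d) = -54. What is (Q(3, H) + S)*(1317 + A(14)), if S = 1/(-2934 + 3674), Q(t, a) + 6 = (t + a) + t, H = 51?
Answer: 47666883/740 ≈ 64415.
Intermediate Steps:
Q(t, a) = -6 + a + 2*t (Q(t, a) = -6 + ((t + a) + t) = -6 + ((a + t) + t) = -6 + (a + 2*t) = -6 + a + 2*t)
S = 1/740 ≈ 0.0013514
(Q(3, H) + S)*(1317 + A(14)) = ((-6 + 51 + 2*3) + 1/740)*(1317 - 54) = ((-6 + 51 + 6) + 1/740)*1263 = (51 + 1/740)*1263 = (37741/740)*1263 = 47666883/740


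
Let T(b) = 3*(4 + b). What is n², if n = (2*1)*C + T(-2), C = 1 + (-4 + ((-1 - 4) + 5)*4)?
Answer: 0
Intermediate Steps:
T(b) = 12 + 3*b
C = -3 (C = 1 + (-4 + (-5 + 5)*4) = 1 + (-4 + 0*4) = 1 + (-4 + 0) = 1 - 4 = -3)
n = 0 (n = (2*1)*(-3) + (12 + 3*(-2)) = 2*(-3) + (12 - 6) = -6 + 6 = 0)
n² = 0² = 0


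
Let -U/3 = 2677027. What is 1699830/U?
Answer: -566610/2677027 ≈ -0.21166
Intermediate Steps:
U = -8031081 (U = -3*2677027 = -8031081)
1699830/U = 1699830/(-8031081) = 1699830*(-1/8031081) = -566610/2677027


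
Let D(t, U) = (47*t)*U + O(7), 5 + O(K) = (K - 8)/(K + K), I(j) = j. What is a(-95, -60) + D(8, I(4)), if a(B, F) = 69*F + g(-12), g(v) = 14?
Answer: -36779/14 ≈ -2627.1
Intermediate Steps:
O(K) = -5 + (-8 + K)/(2*K) (O(K) = -5 + (K - 8)/(K + K) = -5 + (-8 + K)/((2*K)) = -5 + (-8 + K)*(1/(2*K)) = -5 + (-8 + K)/(2*K))
D(t, U) = -71/14 + 47*U*t (D(t, U) = (47*t)*U + (-9/2 - 4/7) = 47*U*t + (-9/2 - 4*1/7) = 47*U*t + (-9/2 - 4/7) = 47*U*t - 71/14 = -71/14 + 47*U*t)
a(B, F) = 14 + 69*F (a(B, F) = 69*F + 14 = 14 + 69*F)
a(-95, -60) + D(8, I(4)) = (14 + 69*(-60)) + (-71/14 + 47*4*8) = (14 - 4140) + (-71/14 + 1504) = -4126 + 20985/14 = -36779/14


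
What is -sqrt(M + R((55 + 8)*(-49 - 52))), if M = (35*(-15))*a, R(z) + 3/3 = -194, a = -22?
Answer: -sqrt(11355) ≈ -106.56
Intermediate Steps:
R(z) = -195 (R(z) = -1 - 194 = -195)
M = 11550 (M = (35*(-15))*(-22) = -525*(-22) = 11550)
-sqrt(M + R((55 + 8)*(-49 - 52))) = -sqrt(11550 - 195) = -sqrt(11355)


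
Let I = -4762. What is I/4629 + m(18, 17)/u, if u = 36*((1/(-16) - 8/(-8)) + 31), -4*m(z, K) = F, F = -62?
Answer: -7204480/7096257 ≈ -1.0153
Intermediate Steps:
m(z, K) = 31/2 (m(z, K) = -1/4*(-62) = 31/2)
u = 4599/4 (u = 36*((1*(-1/16) - 8*(-1/8)) + 31) = 36*((-1/16 + 1) + 31) = 36*(15/16 + 31) = 36*(511/16) = 4599/4 ≈ 1149.8)
I/4629 + m(18, 17)/u = -4762/4629 + 31/(2*(4599/4)) = -4762*1/4629 + (31/2)*(4/4599) = -4762/4629 + 62/4599 = -7204480/7096257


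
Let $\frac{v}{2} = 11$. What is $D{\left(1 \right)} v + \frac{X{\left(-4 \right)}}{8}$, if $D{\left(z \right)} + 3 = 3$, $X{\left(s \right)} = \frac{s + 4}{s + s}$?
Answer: $0$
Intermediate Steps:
$X{\left(s \right)} = \frac{4 + s}{2 s}$
$D{\left(z \right)} = 0$ ($D{\left(z \right)} = -3 + 3 = 0$)
$v = 22$ ($v = 2 \cdot 11 = 22$)
$D{\left(1 \right)} v + \frac{X{\left(-4 \right)}}{8} = 0 \cdot 22 + \frac{\frac{1}{2} \frac{1}{-4} \left(4 - 4\right)}{8} = 0 + \frac{1}{2} \left(- \frac{1}{4}\right) 0 \cdot \frac{1}{8} = 0 + 0 \cdot \frac{1}{8} = 0 + 0 = 0$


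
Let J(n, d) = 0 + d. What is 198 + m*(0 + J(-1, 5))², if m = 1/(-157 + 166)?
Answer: 1807/9 ≈ 200.78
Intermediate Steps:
J(n, d) = d
m = ⅑ (m = 1/9 = ⅑ ≈ 0.11111)
198 + m*(0 + J(-1, 5))² = 198 + (0 + 5)²/9 = 198 + (⅑)*5² = 198 + (⅑)*25 = 198 + 25/9 = 1807/9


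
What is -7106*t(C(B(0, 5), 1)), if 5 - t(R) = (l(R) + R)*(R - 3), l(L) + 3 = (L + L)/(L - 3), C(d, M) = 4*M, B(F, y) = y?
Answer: 28424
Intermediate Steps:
l(L) = -3 + 2*L/(-3 + L) (l(L) = -3 + (L + L)/(L - 3) = -3 + (2*L)/(-3 + L) = -3 + 2*L/(-3 + L))
t(R) = 5 - (-3 + R)*(R + (9 - R)/(-3 + R)) (t(R) = 5 - ((9 - R)/(-3 + R) + R)*(R - 3) = 5 - (R + (9 - R)/(-3 + R))*(-3 + R) = 5 - (-3 + R)*(R + (9 - R)/(-3 + R)))
-7106*t(C(B(0, 5), 1)) = -7106*(-4 - (4*1)**2 + 4*(4*1)) = -7106*(-4 - 1*4**2 + 4*4) = -7106*(-4 - 1*16 + 16) = -7106*(-4 - 16 + 16) = -7106*(-4) = 28424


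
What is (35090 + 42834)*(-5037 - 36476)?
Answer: -3234859012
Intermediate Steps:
(35090 + 42834)*(-5037 - 36476) = 77924*(-41513) = -3234859012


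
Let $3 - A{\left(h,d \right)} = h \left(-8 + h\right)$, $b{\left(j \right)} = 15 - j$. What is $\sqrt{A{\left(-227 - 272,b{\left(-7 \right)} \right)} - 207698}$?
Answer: $4 i \sqrt{28793} \approx 678.74 i$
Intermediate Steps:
$A{\left(h,d \right)} = 3 - h \left(-8 + h\right)$
$\sqrt{A{\left(-227 - 272,b{\left(-7 \right)} \right)} - 207698} = \sqrt{\left(3 - \left(-227 - 272\right)^{2} + 8 \left(-227 - 272\right)\right) - 207698} = \sqrt{\left(3 - \left(-499\right)^{2} + 8 \left(-499\right)\right) - 207698} = \sqrt{\left(3 - 249001 - 3992\right) - 207698} = \sqrt{-252990 - 207698} = \sqrt{-460688} = 4 i \sqrt{28793}$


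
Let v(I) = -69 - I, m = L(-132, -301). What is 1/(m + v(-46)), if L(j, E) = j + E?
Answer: -1/456 ≈ -0.0021930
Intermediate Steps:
L(j, E) = E + j
m = -433 (m = -301 - 132 = -433)
1/(m + v(-46)) = 1/(-433 + (-69 - 1*(-46))) = 1/(-433 + (-69 + 46)) = 1/(-433 - 23) = 1/(-456) = -1/456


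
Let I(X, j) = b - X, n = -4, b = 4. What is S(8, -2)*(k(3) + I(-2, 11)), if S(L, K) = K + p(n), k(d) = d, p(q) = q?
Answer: -54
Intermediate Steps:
S(L, K) = -4 + K (S(L, K) = K - 4 = -4 + K)
I(X, j) = 4 - X
S(8, -2)*(k(3) + I(-2, 11)) = (-4 - 2)*(3 + (4 - 1*(-2))) = -6*(3 + (4 + 2)) = -6*(3 + 6) = -6*9 = -54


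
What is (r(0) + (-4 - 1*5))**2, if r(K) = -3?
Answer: 144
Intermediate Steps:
(r(0) + (-4 - 1*5))**2 = (-3 + (-4 - 1*5))**2 = (-3 + (-4 - 5))**2 = (-3 - 9)**2 = (-12)**2 = 144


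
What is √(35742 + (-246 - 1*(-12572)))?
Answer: 2*√12017 ≈ 219.24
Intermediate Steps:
√(35742 + (-246 - 1*(-12572))) = √(35742 + (-246 + 12572)) = √(35742 + 12326) = √48068 = 2*√12017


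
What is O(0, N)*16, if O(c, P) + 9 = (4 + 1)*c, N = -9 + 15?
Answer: -144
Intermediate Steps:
N = 6
O(c, P) = -9 + 5*c (O(c, P) = -9 + (4 + 1)*c = -9 + 5*c)
O(0, N)*16 = (-9 + 5*0)*16 = (-9 + 0)*16 = -9*16 = -144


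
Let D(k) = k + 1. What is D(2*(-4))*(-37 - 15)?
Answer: 364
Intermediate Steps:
D(k) = 1 + k
D(2*(-4))*(-37 - 15) = (1 + 2*(-4))*(-37 - 15) = (1 - 8)*(-52) = -7*(-52) = 364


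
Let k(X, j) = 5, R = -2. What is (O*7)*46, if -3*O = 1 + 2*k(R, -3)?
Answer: -3542/3 ≈ -1180.7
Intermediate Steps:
O = -11/3 (O = -(1 + 2*5)/3 = -(1 + 10)/3 = -⅓*11 = -11/3 ≈ -3.6667)
(O*7)*46 = -11/3*7*46 = -77/3*46 = -3542/3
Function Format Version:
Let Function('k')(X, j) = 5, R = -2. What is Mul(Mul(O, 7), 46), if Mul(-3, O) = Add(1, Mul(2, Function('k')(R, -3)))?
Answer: Rational(-3542, 3) ≈ -1180.7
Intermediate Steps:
O = Rational(-11, 3) (O = Mul(Rational(-1, 3), Add(1, Mul(2, 5))) = Mul(Rational(-1, 3), Add(1, 10)) = Mul(Rational(-1, 3), 11) = Rational(-11, 3) ≈ -3.6667)
Mul(Mul(O, 7), 46) = Mul(Mul(Rational(-11, 3), 7), 46) = Mul(Rational(-77, 3), 46) = Rational(-3542, 3)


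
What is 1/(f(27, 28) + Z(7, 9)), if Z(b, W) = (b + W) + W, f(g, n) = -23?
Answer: ½ ≈ 0.50000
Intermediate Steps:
Z(b, W) = b + 2*W (Z(b, W) = (W + b) + W = b + 2*W)
1/(f(27, 28) + Z(7, 9)) = 1/(-23 + (7 + 2*9)) = 1/(-23 + (7 + 18)) = 1/(-23 + 25) = 1/2 = ½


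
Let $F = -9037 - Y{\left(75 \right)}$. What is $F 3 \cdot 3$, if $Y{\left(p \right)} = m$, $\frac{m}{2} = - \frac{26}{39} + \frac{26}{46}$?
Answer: $- \frac{1870617}{23} \approx -81331.0$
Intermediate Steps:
$m = - \frac{14}{69}$ ($m = 2 \left(- \frac{26}{39} + \frac{26}{46}\right) = 2 \left(\left(-26\right) \frac{1}{39} + 26 \cdot \frac{1}{46}\right) = 2 \left(- \frac{2}{3} + \frac{13}{23}\right) = 2 \left(- \frac{7}{69}\right) = - \frac{14}{69} \approx -0.2029$)
$Y{\left(p \right)} = - \frac{14}{69}$
$F = - \frac{623539}{69}$ ($F = -9037 - - \frac{14}{69} = -9037 + \frac{14}{69} = - \frac{623539}{69} \approx -9036.8$)
$F 3 \cdot 3 = - \frac{623539 \cdot 3 \cdot 3}{69} = \left(- \frac{623539}{69}\right) 9 = - \frac{1870617}{23}$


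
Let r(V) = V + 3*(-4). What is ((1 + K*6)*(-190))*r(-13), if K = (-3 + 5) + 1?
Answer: 90250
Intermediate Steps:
K = 3 (K = 2 + 1 = 3)
r(V) = -12 + V (r(V) = V - 12 = -12 + V)
((1 + K*6)*(-190))*r(-13) = ((1 + 3*6)*(-190))*(-12 - 13) = ((1 + 18)*(-190))*(-25) = (19*(-190))*(-25) = -3610*(-25) = 90250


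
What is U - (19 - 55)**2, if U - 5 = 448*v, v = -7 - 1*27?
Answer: -16523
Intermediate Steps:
v = -34 (v = -7 - 27 = -34)
U = -15227 (U = 5 + 448*(-34) = 5 - 15232 = -15227)
U - (19 - 55)**2 = -15227 - (19 - 55)**2 = -15227 - 1*(-36)**2 = -15227 - 1*1296 = -15227 - 1296 = -16523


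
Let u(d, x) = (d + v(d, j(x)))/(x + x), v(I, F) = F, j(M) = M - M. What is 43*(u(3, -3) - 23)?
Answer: -2021/2 ≈ -1010.5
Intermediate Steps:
j(M) = 0
u(d, x) = d/(2*x) (u(d, x) = (d + 0)/(x + x) = d/((2*x)) = d*(1/(2*x)) = d/(2*x))
43*(u(3, -3) - 23) = 43*((½)*3/(-3) - 23) = 43*((½)*3*(-⅓) - 23) = 43*(-½ - 23) = 43*(-47/2) = -2021/2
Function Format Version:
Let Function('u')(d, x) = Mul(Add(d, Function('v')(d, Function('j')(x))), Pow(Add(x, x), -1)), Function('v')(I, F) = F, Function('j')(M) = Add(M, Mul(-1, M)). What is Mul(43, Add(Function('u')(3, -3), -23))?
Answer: Rational(-2021, 2) ≈ -1010.5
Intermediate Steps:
Function('j')(M) = 0
Function('u')(d, x) = Mul(Rational(1, 2), d, Pow(x, -1)) (Function('u')(d, x) = Mul(Add(d, 0), Pow(Add(x, x), -1)) = Mul(d, Pow(Mul(2, x), -1)) = Mul(d, Mul(Rational(1, 2), Pow(x, -1))) = Mul(Rational(1, 2), d, Pow(x, -1)))
Mul(43, Add(Function('u')(3, -3), -23)) = Mul(43, Add(Mul(Rational(1, 2), 3, Pow(-3, -1)), -23)) = Mul(43, Add(Mul(Rational(1, 2), 3, Rational(-1, 3)), -23)) = Mul(43, Add(Rational(-1, 2), -23)) = Mul(43, Rational(-47, 2)) = Rational(-2021, 2)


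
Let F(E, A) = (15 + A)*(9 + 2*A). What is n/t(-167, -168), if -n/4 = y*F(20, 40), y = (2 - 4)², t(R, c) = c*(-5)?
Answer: -1958/21 ≈ -93.238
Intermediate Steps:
t(R, c) = -5*c
y = 4 (y = (-2)² = 4)
F(E, A) = (9 + 2*A)*(15 + A)
n = -78320 (n = -16*(135 + 2*40² + 39*40) = -16*(135 + 2*1600 + 1560) = -16*(135 + 3200 + 1560) = -16*4895 = -4*19580 = -78320)
n/t(-167, -168) = -78320/((-5*(-168))) = -78320/840 = -78320*1/840 = -1958/21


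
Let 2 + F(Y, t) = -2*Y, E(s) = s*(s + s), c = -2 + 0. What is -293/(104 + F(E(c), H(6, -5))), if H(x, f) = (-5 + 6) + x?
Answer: -293/86 ≈ -3.4070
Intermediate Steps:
c = -2
H(x, f) = 1 + x
E(s) = 2*s² (E(s) = s*(2*s) = 2*s²)
F(Y, t) = -2 - 2*Y
-293/(104 + F(E(c), H(6, -5))) = -293/(104 + (-2 - 4*(-2)²)) = -293/(104 + (-2 - 4*4)) = -293/(104 + (-2 - 2*8)) = -293/(104 + (-2 - 16)) = -293/(104 - 18) = -293/86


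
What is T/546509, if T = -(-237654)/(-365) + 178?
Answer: -172684/199475785 ≈ -0.00086569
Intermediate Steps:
T = -172684/365 (T = -(-237654)*(-1)/365 + 178 = -486*489/365 + 178 = -237654/365 + 178 = -172684/365 ≈ -473.11)
T/546509 = -172684/365/546509 = -172684/365*1/546509 = -172684/199475785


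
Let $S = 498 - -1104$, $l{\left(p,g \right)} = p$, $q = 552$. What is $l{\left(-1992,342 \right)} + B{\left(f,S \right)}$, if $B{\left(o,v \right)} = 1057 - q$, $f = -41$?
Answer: $-1487$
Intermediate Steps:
$S = 1602$ ($S = 498 + 1104 = 1602$)
$B{\left(o,v \right)} = 505$ ($B{\left(o,v \right)} = 1057 - 552 = 505$)
$l{\left(-1992,342 \right)} + B{\left(f,S \right)} = -1992 + 505 = -1487$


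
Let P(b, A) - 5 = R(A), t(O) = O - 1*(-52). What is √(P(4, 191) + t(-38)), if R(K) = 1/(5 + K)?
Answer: 5*√149/14 ≈ 4.3595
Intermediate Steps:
t(O) = 52 + O (t(O) = O + 52 = 52 + O)
P(b, A) = 5 + 1/(5 + A)
√(P(4, 191) + t(-38)) = √((26 + 5*191)/(5 + 191) + (52 - 38)) = √((26 + 955)/196 + 14) = √((1/196)*981 + 14) = √(981/196 + 14) = √(3725/196) = 5*√149/14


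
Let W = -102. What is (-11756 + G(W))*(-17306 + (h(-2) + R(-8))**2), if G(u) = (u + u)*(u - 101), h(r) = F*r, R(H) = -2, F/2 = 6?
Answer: -493179280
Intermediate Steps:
F = 12 (F = 2*6 = 12)
h(r) = 12*r
G(u) = 2*u*(-101 + u) (G(u) = (2*u)*(-101 + u) = 2*u*(-101 + u))
(-11756 + G(W))*(-17306 + (h(-2) + R(-8))**2) = (-11756 + 2*(-102)*(-101 - 102))*(-17306 + (12*(-2) - 2)**2) = (-11756 + 2*(-102)*(-203))*(-17306 + (-24 - 2)**2) = (-11756 + 41412)*(-17306 + (-26)**2) = 29656*(-17306 + 676) = 29656*(-16630) = -493179280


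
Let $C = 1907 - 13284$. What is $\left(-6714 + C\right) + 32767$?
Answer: $14676$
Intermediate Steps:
$C = -11377$ ($C = 1907 - 13284 = -11377$)
$\left(-6714 + C\right) + 32767 = \left(-6714 - 11377\right) + 32767 = -18091 + 32767 = 14676$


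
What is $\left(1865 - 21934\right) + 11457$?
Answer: $-8612$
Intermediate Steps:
$\left(1865 - 21934\right) + 11457 = -20069 + 11457 = -8612$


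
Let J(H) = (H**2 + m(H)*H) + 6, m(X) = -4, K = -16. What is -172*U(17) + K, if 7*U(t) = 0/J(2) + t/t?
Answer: -284/7 ≈ -40.571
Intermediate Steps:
J(H) = 6 + H**2 - 4*H (J(H) = (H**2 - 4*H) + 6 = 6 + H**2 - 4*H)
U(t) = 1/7 (U(t) = (0/(6 + 2**2 - 4*2) + t/t)/7 = (0/(6 + 4 - 8) + 1)/7 = (0/2 + 1)/7 = (0*(1/2) + 1)/7 = (0 + 1)/7 = (1/7)*1 = 1/7)
-172*U(17) + K = -172*1/7 - 16 = -172/7 - 16 = -284/7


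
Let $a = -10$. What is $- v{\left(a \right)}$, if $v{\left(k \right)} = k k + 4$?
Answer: $-104$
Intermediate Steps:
$v{\left(k \right)} = 4 + k^{2}$ ($v{\left(k \right)} = k^{2} + 4 = 4 + k^{2}$)
$- v{\left(a \right)} = - (4 + \left(-10\right)^{2}) = - (4 + 100) = \left(-1\right) 104 = -104$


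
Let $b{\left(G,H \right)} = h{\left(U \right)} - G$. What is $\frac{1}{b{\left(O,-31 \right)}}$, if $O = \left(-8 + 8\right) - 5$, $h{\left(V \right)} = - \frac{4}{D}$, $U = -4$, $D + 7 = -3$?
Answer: $\frac{5}{27} \approx 0.18519$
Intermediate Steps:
$D = -10$ ($D = -7 - 3 = -10$)
$h{\left(V \right)} = \frac{2}{5}$ ($h{\left(V \right)} = - \frac{4}{-10} = \left(-4\right) \left(- \frac{1}{10}\right) = \frac{2}{5}$)
$O = -5$ ($O = 0 - 5 = -5$)
$b{\left(G,H \right)} = \frac{2}{5} - G$
$\frac{1}{b{\left(O,-31 \right)}} = \frac{1}{\frac{2}{5} - -5} = \frac{1}{\frac{2}{5} + 5} = \frac{1}{\frac{27}{5}} = \frac{5}{27}$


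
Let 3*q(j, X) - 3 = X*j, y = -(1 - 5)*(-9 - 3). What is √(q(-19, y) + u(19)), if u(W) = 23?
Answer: 2*√82 ≈ 18.111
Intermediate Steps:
y = -48 (y = -(-4)*(-12) = -1*48 = -48)
q(j, X) = 1 + X*j/3 (q(j, X) = 1 + (X*j)/3 = 1 + X*j/3)
√(q(-19, y) + u(19)) = √((1 + (⅓)*(-48)*(-19)) + 23) = √((1 + 304) + 23) = √(305 + 23) = √328 = 2*√82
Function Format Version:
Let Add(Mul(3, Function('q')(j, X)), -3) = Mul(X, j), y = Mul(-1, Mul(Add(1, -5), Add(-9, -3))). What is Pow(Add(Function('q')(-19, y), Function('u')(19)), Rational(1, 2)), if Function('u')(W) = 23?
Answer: Mul(2, Pow(82, Rational(1, 2))) ≈ 18.111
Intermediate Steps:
y = -48 (y = Mul(-1, Mul(-4, -12)) = Mul(-1, 48) = -48)
Function('q')(j, X) = Add(1, Mul(Rational(1, 3), X, j)) (Function('q')(j, X) = Add(1, Mul(Rational(1, 3), Mul(X, j))) = Add(1, Mul(Rational(1, 3), X, j)))
Pow(Add(Function('q')(-19, y), Function('u')(19)), Rational(1, 2)) = Pow(Add(Add(1, Mul(Rational(1, 3), -48, -19)), 23), Rational(1, 2)) = Pow(Add(Add(1, 304), 23), Rational(1, 2)) = Pow(Add(305, 23), Rational(1, 2)) = Pow(328, Rational(1, 2)) = Mul(2, Pow(82, Rational(1, 2)))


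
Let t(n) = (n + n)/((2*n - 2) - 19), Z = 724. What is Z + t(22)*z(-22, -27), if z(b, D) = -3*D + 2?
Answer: 20304/23 ≈ 882.78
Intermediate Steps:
z(b, D) = 2 - 3*D
t(n) = 2*n/(-21 + 2*n) (t(n) = (2*n)/((-2 + 2*n) - 19) = (2*n)/(-21 + 2*n) = 2*n/(-21 + 2*n))
Z + t(22)*z(-22, -27) = 724 + (2*22/(-21 + 2*22))*(2 - 3*(-27)) = 724 + (2*22/(-21 + 44))*(2 + 81) = 724 + (2*22/23)*83 = 724 + (2*22*(1/23))*83 = 724 + (44/23)*83 = 724 + 3652/23 = 20304/23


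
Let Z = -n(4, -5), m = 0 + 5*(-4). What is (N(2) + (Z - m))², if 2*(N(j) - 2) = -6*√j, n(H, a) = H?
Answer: 342 - 108*√2 ≈ 189.26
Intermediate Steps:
m = -20 (m = 0 - 20 = -20)
Z = -4 (Z = -1*4 = -4)
N(j) = 2 - 3*√j (N(j) = 2 + (-6*√j)/2 = 2 - 3*√j)
(N(2) + (Z - m))² = ((2 - 3*√2) + (-4 - 1*(-20)))² = ((2 - 3*√2) + (-4 + 20))² = ((2 - 3*√2) + 16)² = (18 - 3*√2)²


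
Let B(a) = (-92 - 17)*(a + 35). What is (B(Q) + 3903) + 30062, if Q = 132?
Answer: 15762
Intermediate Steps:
B(a) = -3815 - 109*a (B(a) = -109*(35 + a) = -3815 - 109*a)
(B(Q) + 3903) + 30062 = ((-3815 - 109*132) + 3903) + 30062 = ((-3815 - 14388) + 3903) + 30062 = (-18203 + 3903) + 30062 = -14300 + 30062 = 15762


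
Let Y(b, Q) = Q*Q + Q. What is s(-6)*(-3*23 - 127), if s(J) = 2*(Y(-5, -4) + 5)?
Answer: -6664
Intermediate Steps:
Y(b, Q) = Q + Q**2 (Y(b, Q) = Q**2 + Q = Q + Q**2)
s(J) = 34 (s(J) = 2*(-4*(1 - 4) + 5) = 2*(-4*(-3) + 5) = 2*(12 + 5) = 2*17 = 34)
s(-6)*(-3*23 - 127) = 34*(-3*23 - 127) = 34*(-69 - 127) = 34*(-196) = -6664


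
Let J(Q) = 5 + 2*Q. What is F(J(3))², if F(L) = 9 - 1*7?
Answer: 4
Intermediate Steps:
F(L) = 2 (F(L) = 9 - 7 = 2)
F(J(3))² = 2² = 4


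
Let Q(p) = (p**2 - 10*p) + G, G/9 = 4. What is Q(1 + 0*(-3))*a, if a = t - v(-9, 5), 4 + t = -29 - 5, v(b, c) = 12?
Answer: -1350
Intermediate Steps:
G = 36 (G = 9*4 = 36)
t = -38 (t = -4 + (-29 - 5) = -4 - 34 = -38)
Q(p) = 36 + p**2 - 10*p (Q(p) = (p**2 - 10*p) + 36 = 36 + p**2 - 10*p)
a = -50 (a = -38 - 1*12 = -38 - 12 = -50)
Q(1 + 0*(-3))*a = (36 + (1 + 0*(-3))**2 - 10*(1 + 0*(-3)))*(-50) = (36 + (1 + 0)**2 - 10*(1 + 0))*(-50) = (36 + 1**2 - 10*1)*(-50) = (36 + 1 - 10)*(-50) = 27*(-50) = -1350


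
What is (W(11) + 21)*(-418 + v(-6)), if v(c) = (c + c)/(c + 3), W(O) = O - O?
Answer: -8694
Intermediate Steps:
W(O) = 0
v(c) = 2*c/(3 + c) (v(c) = (2*c)/(3 + c) = 2*c/(3 + c))
(W(11) + 21)*(-418 + v(-6)) = (0 + 21)*(-418 + 2*(-6)/(3 - 6)) = 21*(-418 + 2*(-6)/(-3)) = 21*(-418 + 2*(-6)*(-⅓)) = 21*(-418 + 4) = 21*(-414) = -8694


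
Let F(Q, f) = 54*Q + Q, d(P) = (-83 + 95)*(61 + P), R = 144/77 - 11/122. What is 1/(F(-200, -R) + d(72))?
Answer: -1/9404 ≈ -0.00010634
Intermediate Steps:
R = 16721/9394 (R = 144*(1/77) - 11*1/122 = 144/77 - 11/122 = 16721/9394 ≈ 1.7800)
d(P) = 732 + 12*P (d(P) = 12*(61 + P) = 732 + 12*P)
F(Q, f) = 55*Q
1/(F(-200, -R) + d(72)) = 1/(55*(-200) + (732 + 12*72)) = 1/(-11000 + (732 + 864)) = 1/(-11000 + 1596) = 1/(-9404) = -1/9404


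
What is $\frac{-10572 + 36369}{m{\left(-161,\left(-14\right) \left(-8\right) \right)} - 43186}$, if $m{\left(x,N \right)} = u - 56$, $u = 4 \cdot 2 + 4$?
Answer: $- \frac{8599}{14410} \approx -0.59674$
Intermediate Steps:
$u = 12$ ($u = 8 + 4 = 12$)
$m{\left(x,N \right)} = -44$ ($m{\left(x,N \right)} = 12 - 56 = -44$)
$\frac{-10572 + 36369}{m{\left(-161,\left(-14\right) \left(-8\right) \right)} - 43186} = \frac{-10572 + 36369}{-44 - 43186} = \frac{25797}{-43230} = 25797 \left(- \frac{1}{43230}\right) = - \frac{8599}{14410}$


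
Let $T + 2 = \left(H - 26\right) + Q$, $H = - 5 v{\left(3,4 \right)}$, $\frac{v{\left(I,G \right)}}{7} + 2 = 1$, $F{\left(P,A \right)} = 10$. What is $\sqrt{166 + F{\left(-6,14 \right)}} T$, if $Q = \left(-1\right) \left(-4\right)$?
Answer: $44 \sqrt{11} \approx 145.93$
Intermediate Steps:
$v{\left(I,G \right)} = -7$ ($v{\left(I,G \right)} = -14 + 7 \cdot 1 = -14 + 7 = -7$)
$Q = 4$
$H = 35$ ($H = \left(-5\right) \left(-7\right) = 35$)
$T = 11$ ($T = -2 + \left(\left(35 - 26\right) + 4\right) = -2 + \left(9 + 4\right) = -2 + 13 = 11$)
$\sqrt{166 + F{\left(-6,14 \right)}} T = \sqrt{166 + 10} \cdot 11 = \sqrt{176} \cdot 11 = 4 \sqrt{11} \cdot 11 = 44 \sqrt{11}$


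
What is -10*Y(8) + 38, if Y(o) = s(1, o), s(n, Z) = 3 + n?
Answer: -2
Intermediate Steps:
Y(o) = 4 (Y(o) = 3 + 1 = 4)
-10*Y(8) + 38 = -10*4 + 38 = -40 + 38 = -2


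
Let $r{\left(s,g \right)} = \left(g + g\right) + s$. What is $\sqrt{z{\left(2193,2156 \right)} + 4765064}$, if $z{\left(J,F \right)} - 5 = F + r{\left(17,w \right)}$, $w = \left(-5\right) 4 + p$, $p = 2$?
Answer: $\sqrt{4767206} \approx 2183.4$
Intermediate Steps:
$w = -18$ ($w = \left(-5\right) 4 + 2 = -20 + 2 = -18$)
$r{\left(s,g \right)} = s + 2 g$ ($r{\left(s,g \right)} = 2 g + s = s + 2 g$)
$z{\left(J,F \right)} = -14 + F$ ($z{\left(J,F \right)} = 5 + \left(F + \left(17 + 2 \left(-18\right)\right)\right) = 5 + \left(F + \left(17 - 36\right)\right) = 5 + \left(F - 19\right) = 5 + \left(-19 + F\right) = -14 + F$)
$\sqrt{z{\left(2193,2156 \right)} + 4765064} = \sqrt{\left(-14 + 2156\right) + 4765064} = \sqrt{2142 + 4765064} = \sqrt{4767206}$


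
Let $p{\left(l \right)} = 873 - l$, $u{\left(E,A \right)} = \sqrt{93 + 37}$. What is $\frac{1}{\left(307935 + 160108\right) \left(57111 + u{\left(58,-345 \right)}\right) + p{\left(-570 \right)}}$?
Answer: $\frac{13365202608}{357257267266603763143} - \frac{468043 \sqrt{130}}{714514534533207526286} \approx 3.7403 \cdot 10^{-11}$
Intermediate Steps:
$u{\left(E,A \right)} = \sqrt{130}$
$\frac{1}{\left(307935 + 160108\right) \left(57111 + u{\left(58,-345 \right)}\right) + p{\left(-570 \right)}} = \frac{1}{\left(307935 + 160108\right) \left(57111 + \sqrt{130}\right) + \left(873 - -570\right)} = \frac{1}{468043 \left(57111 + \sqrt{130}\right) + \left(873 + 570\right)} = \frac{1}{\left(26730403773 + 468043 \sqrt{130}\right) + 1443} = \frac{1}{26730405216 + 468043 \sqrt{130}}$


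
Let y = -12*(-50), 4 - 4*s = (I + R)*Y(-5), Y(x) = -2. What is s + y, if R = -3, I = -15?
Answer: 592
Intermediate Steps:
s = -8 (s = 1 - (-15 - 3)*(-2)/4 = 1 - (-9)*(-2)/2 = 1 - 1/4*36 = 1 - 9 = -8)
y = 600
s + y = -8 + 600 = 592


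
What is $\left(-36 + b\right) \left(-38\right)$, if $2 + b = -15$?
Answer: $2014$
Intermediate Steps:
$b = -17$ ($b = -2 - 15 = -17$)
$\left(-36 + b\right) \left(-38\right) = \left(-36 - 17\right) \left(-38\right) = \left(-53\right) \left(-38\right) = 2014$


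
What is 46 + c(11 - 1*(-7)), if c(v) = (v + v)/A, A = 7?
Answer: 358/7 ≈ 51.143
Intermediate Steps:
c(v) = 2*v/7 (c(v) = (v + v)/7 = (2*v)*(1/7) = 2*v/7)
46 + c(11 - 1*(-7)) = 46 + 2*(11 - 1*(-7))/7 = 46 + 2*(11 + 7)/7 = 46 + (2/7)*18 = 46 + 36/7 = 358/7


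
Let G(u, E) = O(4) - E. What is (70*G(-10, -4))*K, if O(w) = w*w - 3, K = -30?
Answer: -35700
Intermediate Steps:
O(w) = -3 + w² (O(w) = w² - 3 = -3 + w²)
G(u, E) = 13 - E (G(u, E) = (-3 + 4²) - E = (-3 + 16) - E = 13 - E)
(70*G(-10, -4))*K = (70*(13 - 1*(-4)))*(-30) = (70*(13 + 4))*(-30) = (70*17)*(-30) = 1190*(-30) = -35700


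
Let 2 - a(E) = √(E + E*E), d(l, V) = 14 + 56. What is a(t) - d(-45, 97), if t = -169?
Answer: -68 - 26*√42 ≈ -236.50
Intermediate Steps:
d(l, V) = 70
a(E) = 2 - √(E + E²) (a(E) = 2 - √(E + E*E) = 2 - √(E + E²))
a(t) - d(-45, 97) = (2 - √(-169*(1 - 169))) - 1*70 = (2 - √(-169*(-168))) - 70 = (2 - √28392) - 70 = (2 - 26*√42) - 70 = -68 - 26*√42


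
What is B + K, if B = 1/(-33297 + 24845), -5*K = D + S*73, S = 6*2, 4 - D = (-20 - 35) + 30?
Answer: -1529813/8452 ≈ -181.00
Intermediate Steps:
D = 29 (D = 4 - ((-20 - 35) + 30) = 4 - (-55 + 30) = 4 - 1*(-25) = 4 + 25 = 29)
S = 12
K = -181 (K = -(29 + 12*73)/5 = -(29 + 876)/5 = -⅕*905 = -181)
B = -1/8452 (B = 1/(-8452) = -1/8452 ≈ -0.00011832)
B + K = -1/8452 - 181 = -1529813/8452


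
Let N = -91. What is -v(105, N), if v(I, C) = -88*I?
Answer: 9240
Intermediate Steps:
-v(105, N) = -(-88)*105 = -1*(-9240) = 9240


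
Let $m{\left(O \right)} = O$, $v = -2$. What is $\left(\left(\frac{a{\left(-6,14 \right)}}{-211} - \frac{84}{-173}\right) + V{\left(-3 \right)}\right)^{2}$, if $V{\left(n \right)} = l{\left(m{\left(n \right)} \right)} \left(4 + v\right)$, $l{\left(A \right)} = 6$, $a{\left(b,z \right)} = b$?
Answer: $\frac{208664412804}{1332469009} \approx 156.6$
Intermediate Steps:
$V{\left(n \right)} = 12$ ($V{\left(n \right)} = 6 \left(4 - 2\right) = 6 \cdot 2 = 12$)
$\left(\left(\frac{a{\left(-6,14 \right)}}{-211} - \frac{84}{-173}\right) + V{\left(-3 \right)}\right)^{2} = \left(\left(- \frac{6}{-211} - \frac{84}{-173}\right) + 12\right)^{2} = \left(\left(\left(-6\right) \left(- \frac{1}{211}\right) - - \frac{84}{173}\right) + 12\right)^{2} = \left(\left(\frac{6}{211} + \frac{84}{173}\right) + 12\right)^{2} = \left(\frac{18762}{36503} + 12\right)^{2} = \left(\frac{456798}{36503}\right)^{2} = \frac{208664412804}{1332469009}$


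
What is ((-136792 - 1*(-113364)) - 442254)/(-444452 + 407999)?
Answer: 16058/1257 ≈ 12.775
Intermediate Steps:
((-136792 - 1*(-113364)) - 442254)/(-444452 + 407999) = ((-136792 + 113364) - 442254)/(-36453) = (-23428 - 442254)*(-1/36453) = -465682*(-1/36453) = 16058/1257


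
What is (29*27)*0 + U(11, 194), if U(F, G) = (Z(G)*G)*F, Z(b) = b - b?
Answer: 0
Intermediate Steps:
Z(b) = 0
U(F, G) = 0 (U(F, G) = (0*G)*F = 0*F = 0)
(29*27)*0 + U(11, 194) = (29*27)*0 + 0 = 783*0 + 0 = 0 + 0 = 0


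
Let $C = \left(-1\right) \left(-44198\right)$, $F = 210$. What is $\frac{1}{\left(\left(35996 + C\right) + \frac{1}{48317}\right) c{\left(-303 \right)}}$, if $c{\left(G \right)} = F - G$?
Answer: $\frac{2543}{104617804473} \approx 2.4308 \cdot 10^{-8}$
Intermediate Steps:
$c{\left(G \right)} = 210 - G$
$C = 44198$
$\frac{1}{\left(\left(35996 + C\right) + \frac{1}{48317}\right) c{\left(-303 \right)}} = \frac{1}{\left(\left(35996 + 44198\right) + \frac{1}{48317}\right) \left(210 - -303\right)} = \frac{1}{\left(80194 + \frac{1}{48317}\right) \left(210 + 303\right)} = \frac{1}{\frac{3874733499}{48317} \cdot 513} = \frac{48317}{3874733499} \cdot \frac{1}{513} = \frac{2543}{104617804473}$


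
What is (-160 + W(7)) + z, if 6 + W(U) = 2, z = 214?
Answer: 50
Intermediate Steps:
W(U) = -4 (W(U) = -6 + 2 = -4)
(-160 + W(7)) + z = (-160 - 4) + 214 = -164 + 214 = 50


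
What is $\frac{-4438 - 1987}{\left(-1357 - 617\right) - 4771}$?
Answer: $\frac{1285}{1349} \approx 0.95256$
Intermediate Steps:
$\frac{-4438 - 1987}{\left(-1357 - 617\right) - 4771} = - \frac{6425}{\left(-1357 - 617\right) - 4771} = - \frac{6425}{-1974 - 4771} = - \frac{6425}{-6745} = \left(-6425\right) \left(- \frac{1}{6745}\right) = \frac{1285}{1349}$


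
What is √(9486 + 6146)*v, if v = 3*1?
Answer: 12*√977 ≈ 375.08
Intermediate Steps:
v = 3
√(9486 + 6146)*v = √(9486 + 6146)*3 = √15632*3 = (4*√977)*3 = 12*√977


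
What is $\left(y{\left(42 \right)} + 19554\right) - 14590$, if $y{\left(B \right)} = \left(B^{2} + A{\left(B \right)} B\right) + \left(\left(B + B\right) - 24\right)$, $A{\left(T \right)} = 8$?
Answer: $7124$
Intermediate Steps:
$y{\left(B \right)} = -24 + B^{2} + 10 B$ ($y{\left(B \right)} = \left(B^{2} + 8 B\right) + \left(\left(B + B\right) - 24\right) = \left(B^{2} + 8 B\right) + \left(2 B - 24\right) = \left(B^{2} + 8 B\right) + \left(-24 + 2 B\right) = -24 + B^{2} + 10 B$)
$\left(y{\left(42 \right)} + 19554\right) - 14590 = \left(\left(-24 + 42^{2} + 10 \cdot 42\right) + 19554\right) - 14590 = \left(\left(-24 + 1764 + 420\right) + 19554\right) - 14590 = \left(2160 + 19554\right) - 14590 = 21714 - 14590 = 7124$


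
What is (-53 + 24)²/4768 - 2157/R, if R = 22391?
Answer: 8546255/106760288 ≈ 0.080051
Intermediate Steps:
(-53 + 24)²/4768 - 2157/R = (-53 + 24)²/4768 - 2157/22391 = (-29)²*(1/4768) - 2157*1/22391 = 841*(1/4768) - 2157/22391 = 841/4768 - 2157/22391 = 8546255/106760288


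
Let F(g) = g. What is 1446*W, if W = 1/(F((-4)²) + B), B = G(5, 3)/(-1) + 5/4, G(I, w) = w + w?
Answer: 1928/15 ≈ 128.53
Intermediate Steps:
G(I, w) = 2*w
B = -19/4 (B = (2*3)/(-1) + 5/4 = 6*(-1) + 5*(¼) = -6 + 5/4 = -19/4 ≈ -4.7500)
W = 4/45 (W = 1/((-4)² - 19/4) = 1/(16 - 19/4) = 1/(45/4) = 4/45 ≈ 0.088889)
1446*W = 1446*(4/45) = 1928/15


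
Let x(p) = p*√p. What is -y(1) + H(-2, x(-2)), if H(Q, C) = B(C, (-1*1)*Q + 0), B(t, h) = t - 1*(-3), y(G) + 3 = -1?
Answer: 7 - 2*I*√2 ≈ 7.0 - 2.8284*I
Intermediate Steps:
y(G) = -4 (y(G) = -3 - 1 = -4)
x(p) = p^(3/2)
B(t, h) = 3 + t (B(t, h) = t + 3 = 3 + t)
H(Q, C) = 3 + C
-y(1) + H(-2, x(-2)) = -1*(-4) + (3 + (-2)^(3/2)) = 4 + (3 - 2*I*√2) = 7 - 2*I*√2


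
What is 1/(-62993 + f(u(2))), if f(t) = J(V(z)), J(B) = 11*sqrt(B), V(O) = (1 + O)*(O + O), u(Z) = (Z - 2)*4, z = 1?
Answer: -1/62971 ≈ -1.5880e-5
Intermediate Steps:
u(Z) = -8 + 4*Z (u(Z) = (-2 + Z)*4 = -8 + 4*Z)
V(O) = 2*O*(1 + O) (V(O) = (1 + O)*(2*O) = 2*O*(1 + O))
f(t) = 22 (f(t) = 11*sqrt(2*1*(1 + 1)) = 11*sqrt(2*1*2) = 11*sqrt(4) = 11*2 = 22)
1/(-62993 + f(u(2))) = 1/(-62993 + 22) = 1/(-62971) = -1/62971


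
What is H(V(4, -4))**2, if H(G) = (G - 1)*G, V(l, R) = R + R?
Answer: 5184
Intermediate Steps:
V(l, R) = 2*R
H(G) = G*(-1 + G) (H(G) = (-1 + G)*G = G*(-1 + G))
H(V(4, -4))**2 = ((2*(-4))*(-1 + 2*(-4)))**2 = (-8*(-1 - 8))**2 = (-8*(-9))**2 = 72**2 = 5184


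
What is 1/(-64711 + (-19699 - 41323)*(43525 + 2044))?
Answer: -1/2780776229 ≈ -3.5961e-10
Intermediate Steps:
1/(-64711 + (-19699 - 41323)*(43525 + 2044)) = 1/(-64711 - 61022*45569) = 1/(-64711 - 2780711518) = 1/(-2780776229) = -1/2780776229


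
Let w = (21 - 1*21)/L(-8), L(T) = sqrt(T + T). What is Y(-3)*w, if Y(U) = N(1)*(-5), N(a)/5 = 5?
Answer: 0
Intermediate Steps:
N(a) = 25 (N(a) = 5*5 = 25)
L(T) = sqrt(2)*sqrt(T) (L(T) = sqrt(2*T) = sqrt(2)*sqrt(T))
Y(U) = -125 (Y(U) = 25*(-5) = -125)
w = 0 (w = (21 - 1*21)/((sqrt(2)*sqrt(-8))) = (21 - 21)/((sqrt(2)*(2*I*sqrt(2)))) = 0/((4*I)) = 0*(-I/4) = 0)
Y(-3)*w = -125*0 = 0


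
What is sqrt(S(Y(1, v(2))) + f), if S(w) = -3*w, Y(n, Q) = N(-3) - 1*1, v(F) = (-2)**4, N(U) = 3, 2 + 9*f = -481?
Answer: I*sqrt(537)/3 ≈ 7.7244*I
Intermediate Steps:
f = -161/3 (f = -2/9 + (1/9)*(-481) = -2/9 - 481/9 = -161/3 ≈ -53.667)
v(F) = 16
Y(n, Q) = 2 (Y(n, Q) = 3 - 1*1 = 3 - 1 = 2)
sqrt(S(Y(1, v(2))) + f) = sqrt(-3*2 - 161/3) = sqrt(-6 - 161/3) = sqrt(-179/3) = I*sqrt(537)/3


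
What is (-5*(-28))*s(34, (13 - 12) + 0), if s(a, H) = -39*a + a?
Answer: -180880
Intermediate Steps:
s(a, H) = -38*a
(-5*(-28))*s(34, (13 - 12) + 0) = (-5*(-28))*(-38*34) = 140*(-1292) = -180880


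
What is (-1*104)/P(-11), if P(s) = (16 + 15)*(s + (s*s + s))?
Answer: -104/3069 ≈ -0.033887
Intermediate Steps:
P(s) = 31*s² + 62*s (P(s) = 31*(s + (s² + s)) = 31*(s + (s + s²)) = 31*(s² + 2*s) = 31*s² + 62*s)
(-1*104)/P(-11) = (-1*104)/((31*(-11)*(2 - 11))) = -104/(31*(-11)*(-9)) = -104/3069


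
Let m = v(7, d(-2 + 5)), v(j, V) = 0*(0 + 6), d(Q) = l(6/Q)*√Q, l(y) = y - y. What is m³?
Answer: 0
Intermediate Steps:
l(y) = 0
d(Q) = 0 (d(Q) = 0*√Q = 0)
v(j, V) = 0 (v(j, V) = 0*6 = 0)
m = 0
m³ = 0³ = 0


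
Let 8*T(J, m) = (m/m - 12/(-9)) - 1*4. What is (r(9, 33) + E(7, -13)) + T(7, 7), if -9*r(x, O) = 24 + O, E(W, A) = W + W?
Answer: 179/24 ≈ 7.4583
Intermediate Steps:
E(W, A) = 2*W
r(x, O) = -8/3 - O/9 (r(x, O) = -(24 + O)/9 = -8/3 - O/9)
T(J, m) = -5/24 (T(J, m) = ((m/m - 12/(-9)) - 1*4)/8 = ((1 - 12*(-⅑)) - 4)/8 = ((1 + 4/3) - 4)/8 = (7/3 - 4)/8 = (⅛)*(-5/3) = -5/24)
(r(9, 33) + E(7, -13)) + T(7, 7) = ((-8/3 - ⅑*33) + 2*7) - 5/24 = ((-8/3 - 11/3) + 14) - 5/24 = (-19/3 + 14) - 5/24 = 23/3 - 5/24 = 179/24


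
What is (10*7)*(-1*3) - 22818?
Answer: -23028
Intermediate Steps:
(10*7)*(-1*3) - 22818 = 70*(-3) - 22818 = -210 - 22818 = -23028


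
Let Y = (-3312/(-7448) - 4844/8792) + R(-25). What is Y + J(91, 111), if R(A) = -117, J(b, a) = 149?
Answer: 9323621/292334 ≈ 31.894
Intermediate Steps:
Y = -34234145/292334 (Y = (-3312/(-7448) - 4844/8792) - 117 = (-3312*(-1/7448) - 4844*1/8792) - 117 = (414/931 - 173/314) - 117 = -31067/292334 - 117 = -34234145/292334 ≈ -117.11)
Y + J(91, 111) = -34234145/292334 + 149 = 9323621/292334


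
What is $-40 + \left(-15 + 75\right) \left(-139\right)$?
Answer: $-8380$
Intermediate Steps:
$-40 + \left(-15 + 75\right) \left(-139\right) = -40 + 60 \left(-139\right) = -40 - 8340 = -8380$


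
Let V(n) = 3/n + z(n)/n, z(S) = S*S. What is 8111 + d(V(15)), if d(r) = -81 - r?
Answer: 40074/5 ≈ 8014.8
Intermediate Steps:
z(S) = S²
V(n) = n + 3/n (V(n) = 3/n + n²/n = 3/n + n = n + 3/n)
8111 + d(V(15)) = 8111 + (-81 - (15 + 3/15)) = 8111 + (-81 - (15 + 3*(1/15))) = 8111 + (-81 - (15 + ⅕)) = 8111 + (-81 - 1*76/5) = 8111 + (-81 - 76/5) = 8111 - 481/5 = 40074/5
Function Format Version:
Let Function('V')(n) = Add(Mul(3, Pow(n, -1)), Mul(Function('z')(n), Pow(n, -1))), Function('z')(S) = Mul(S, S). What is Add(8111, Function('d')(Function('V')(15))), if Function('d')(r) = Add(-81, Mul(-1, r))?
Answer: Rational(40074, 5) ≈ 8014.8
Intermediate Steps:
Function('z')(S) = Pow(S, 2)
Function('V')(n) = Add(n, Mul(3, Pow(n, -1))) (Function('V')(n) = Add(Mul(3, Pow(n, -1)), Mul(Pow(n, 2), Pow(n, -1))) = Add(Mul(3, Pow(n, -1)), n) = Add(n, Mul(3, Pow(n, -1))))
Add(8111, Function('d')(Function('V')(15))) = Add(8111, Add(-81, Mul(-1, Add(15, Mul(3, Pow(15, -1)))))) = Add(8111, Add(-81, Mul(-1, Add(15, Mul(3, Rational(1, 15)))))) = Add(8111, Add(-81, Mul(-1, Add(15, Rational(1, 5))))) = Add(8111, Add(-81, Mul(-1, Rational(76, 5)))) = Add(8111, Add(-81, Rational(-76, 5))) = Add(8111, Rational(-481, 5)) = Rational(40074, 5)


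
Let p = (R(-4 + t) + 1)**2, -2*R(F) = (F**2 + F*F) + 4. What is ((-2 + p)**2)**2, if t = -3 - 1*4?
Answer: 49050699011957776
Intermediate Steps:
t = -7 (t = -3 - 4 = -7)
R(F) = -2 - F**2 (R(F) = -((F**2 + F*F) + 4)/2 = -((F**2 + F**2) + 4)/2 = -(2*F**2 + 4)/2 = -(4 + 2*F**2)/2 = -2 - F**2)
p = 14884 (p = ((-2 - (-4 - 7)**2) + 1)**2 = ((-2 - 1*(-11)**2) + 1)**2 = ((-2 - 1*121) + 1)**2 = ((-2 - 121) + 1)**2 = (-123 + 1)**2 = (-122)**2 = 14884)
((-2 + p)**2)**2 = ((-2 + 14884)**2)**2 = (14882**2)**2 = 221473924**2 = 49050699011957776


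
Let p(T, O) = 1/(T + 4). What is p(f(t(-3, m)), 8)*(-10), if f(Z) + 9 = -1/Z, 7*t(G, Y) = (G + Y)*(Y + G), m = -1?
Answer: 160/87 ≈ 1.8391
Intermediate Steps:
t(G, Y) = (G + Y)²/7 (t(G, Y) = ((G + Y)*(Y + G))/7 = ((G + Y)*(G + Y))/7 = (G + Y)²/7)
f(Z) = -9 - 1/Z
p(T, O) = 1/(4 + T)
p(f(t(-3, m)), 8)*(-10) = -10/(4 + (-9 - 1/((-3 - 1)²/7))) = -10/(4 + (-9 - 1/((⅐)*(-4)²))) = -10/(4 + (-9 - 1/((⅐)*16))) = -10/(4 + (-9 - 1/16/7)) = -10/(4 + (-9 - 1*7/16)) = -10/(4 + (-9 - 7/16)) = -10/(4 - 151/16) = -10/(-87/16) = -16/87*(-10) = 160/87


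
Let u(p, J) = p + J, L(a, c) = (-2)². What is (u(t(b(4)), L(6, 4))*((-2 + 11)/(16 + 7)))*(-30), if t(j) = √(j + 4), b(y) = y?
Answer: -1080/23 - 540*√2/23 ≈ -80.160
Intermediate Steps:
L(a, c) = 4
t(j) = √(4 + j)
u(p, J) = J + p
(u(t(b(4)), L(6, 4))*((-2 + 11)/(16 + 7)))*(-30) = ((4 + √(4 + 4))*((-2 + 11)/(16 + 7)))*(-30) = ((4 + √8)*(9/23))*(-30) = ((4 + 2*√2)*(9*(1/23)))*(-30) = ((4 + 2*√2)*(9/23))*(-30) = (36/23 + 18*√2/23)*(-30) = -1080/23 - 540*√2/23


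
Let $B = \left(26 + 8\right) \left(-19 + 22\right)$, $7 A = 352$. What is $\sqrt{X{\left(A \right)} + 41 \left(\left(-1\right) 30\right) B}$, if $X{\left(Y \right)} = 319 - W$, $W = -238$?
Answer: $i \sqrt{124903} \approx 353.42 i$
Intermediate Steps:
$A = \frac{352}{7}$ ($A = \frac{1}{7} \cdot 352 = \frac{352}{7} \approx 50.286$)
$X{\left(Y \right)} = 557$ ($X{\left(Y \right)} = 319 - -238 = 319 + 238 = 557$)
$B = 102$ ($B = 34 \cdot 3 = 102$)
$\sqrt{X{\left(A \right)} + 41 \left(\left(-1\right) 30\right) B} = \sqrt{557 + 41 \left(\left(-1\right) 30\right) 102} = \sqrt{557 + 41 \left(-30\right) 102} = \sqrt{557 - 125460} = \sqrt{-124903} = i \sqrt{124903}$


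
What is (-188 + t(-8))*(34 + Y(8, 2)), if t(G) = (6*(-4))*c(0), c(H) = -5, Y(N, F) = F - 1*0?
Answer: -2448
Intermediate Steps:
Y(N, F) = F (Y(N, F) = F + 0 = F)
t(G) = 120 (t(G) = (6*(-4))*(-5) = -24*(-5) = 120)
(-188 + t(-8))*(34 + Y(8, 2)) = (-188 + 120)*(34 + 2) = -68*36 = -2448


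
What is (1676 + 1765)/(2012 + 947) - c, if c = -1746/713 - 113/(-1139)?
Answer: 8440602062/2403024613 ≈ 3.5125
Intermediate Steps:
c = -1908125/812107 (c = -1746*1/713 - 113*(-1/1139) = -1746/713 + 113/1139 = -1908125/812107 ≈ -2.3496)
(1676 + 1765)/(2012 + 947) - c = (1676 + 1765)/(2012 + 947) - 1*(-1908125/812107) = 3441/2959 + 1908125/812107 = 8440602062/2403024613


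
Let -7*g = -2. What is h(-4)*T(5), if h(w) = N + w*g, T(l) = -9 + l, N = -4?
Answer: 144/7 ≈ 20.571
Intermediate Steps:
g = 2/7 (g = -⅐*(-2) = 2/7 ≈ 0.28571)
h(w) = -4 + 2*w/7 (h(w) = -4 + w*(2/7) = -4 + 2*w/7)
h(-4)*T(5) = (-4 + (2/7)*(-4))*(-9 + 5) = (-4 - 8/7)*(-4) = -36/7*(-4) = 144/7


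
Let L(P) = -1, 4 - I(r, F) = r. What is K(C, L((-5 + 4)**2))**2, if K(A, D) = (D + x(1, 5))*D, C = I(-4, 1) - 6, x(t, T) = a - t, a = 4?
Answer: 4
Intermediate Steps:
I(r, F) = 4 - r
x(t, T) = 4 - t
C = 2 (C = (4 - 1*(-4)) - 6 = (4 + 4) - 6 = 8 - 6 = 2)
K(A, D) = D*(3 + D) (K(A, D) = (D + (4 - 1*1))*D = (D + (4 - 1))*D = (D + 3)*D = (3 + D)*D = D*(3 + D))
K(C, L((-5 + 4)**2))**2 = (-(3 - 1))**2 = (-1*2)**2 = (-2)**2 = 4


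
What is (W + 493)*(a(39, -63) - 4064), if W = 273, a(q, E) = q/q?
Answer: -3112258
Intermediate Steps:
a(q, E) = 1
(W + 493)*(a(39, -63) - 4064) = (273 + 493)*(1 - 4064) = 766*(-4063) = -3112258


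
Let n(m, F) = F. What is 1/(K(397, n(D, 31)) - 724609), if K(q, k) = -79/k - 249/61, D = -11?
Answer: -1891/1370248157 ≈ -1.3800e-6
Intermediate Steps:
K(q, k) = -249/61 - 79/k (K(q, k) = -79/k - 249*1/61 = -79/k - 249/61 = -249/61 - 79/k)
1/(K(397, n(D, 31)) - 724609) = 1/((-249/61 - 79/31) - 724609) = 1/(-12538/1891 - 724609) = 1/(-1370248157/1891) = -1891/1370248157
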